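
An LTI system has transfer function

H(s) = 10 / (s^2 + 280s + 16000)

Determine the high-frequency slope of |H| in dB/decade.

-40 dB/decade

Each pole contributes −20 dB/decade at high frequency; each zero contributes +20 dB/decade.
Net: 0 zero(s) − 2 pole(s) → -40 dB/decade.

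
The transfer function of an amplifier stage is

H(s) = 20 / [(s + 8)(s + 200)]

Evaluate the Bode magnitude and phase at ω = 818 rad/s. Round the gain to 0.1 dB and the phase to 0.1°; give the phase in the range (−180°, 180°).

-90.7 dB, -165.7°

At s = jω = j818:
pole (s+8): 8 + j818 → |·| = √(8²+818²) = √669188 ≈ 818.04, ∠ = arctan(818/8) ≈ 89.44°
pole (s+200): 200 + j818 → |·| = √(200²+818²) = √709124 ≈ 842.1, ∠ = arctan(818/200) ≈ 76.26°
|H| = 20 / 6.8887e+05 ≈ 2.9033e-05
Gain = 20 log₁₀(2.9033e-05) ≈ -90.74 dB
∠H = 0.00° − 165.70° = -165.70°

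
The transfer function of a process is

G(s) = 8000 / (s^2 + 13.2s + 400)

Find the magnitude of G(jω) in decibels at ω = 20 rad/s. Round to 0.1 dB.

At s = jω = j20:
quadratic: (j20)² + 13.2·j20 + 400 = 0 + j264 → |·| ≈ 264, ∠ ≈ 90.00°
|G| = 8000 / 264 ≈ 30.303
Gain = 20 log₁₀(30.303) ≈ 29.63 dB

29.6 dB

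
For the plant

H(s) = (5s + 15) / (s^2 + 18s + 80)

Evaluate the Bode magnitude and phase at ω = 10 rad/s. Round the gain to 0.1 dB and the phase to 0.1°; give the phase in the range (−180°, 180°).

Substitute s = j10:
Numerator: 5(j10) + 15 = 15 + j50
Denominator: (j10)^2 + 18(j10) + 80 = -20 + j180
|N| = √(15² + 50²) ≈ 52.202, ∠N ≈ 73.30°
|D| = √(20² + 180²) ≈ 181.11, ∠D ≈ 96.34°
|H| = 52.202 / 181.11 ≈ 0.28823
Gain = 20 log₁₀(0.28823) ≈ -10.81 dB
∠H = 73.30° − 96.34° = -23.04°

-10.8 dB, -23.0°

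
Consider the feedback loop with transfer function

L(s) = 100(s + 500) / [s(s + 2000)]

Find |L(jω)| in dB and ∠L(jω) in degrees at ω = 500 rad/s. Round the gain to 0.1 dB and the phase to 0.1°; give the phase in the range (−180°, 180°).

-23.3 dB, -59.0°

At s = jω = j500:
zero (s+500): 500 + j500 → |·| = √(500²+500²) = √500000 ≈ 707.11, ∠ = arctan(500/500) ≈ 45.00°
pole (s+2000): 2000 + j500 → |·| = √(2000²+500²) = √4250000 ≈ 2061.6, ∠ = arctan(500/2000) ≈ 14.04°
pole at origin: |s| = 500, ∠ = 90.00° (in denominator)
|L| = 100 · 707.11 / 1.0308e+06 ≈ 0.068598
Gain = 20 log₁₀(0.068598) ≈ -23.27 dB
∠L = 45.00° − 104.04° = -59.04°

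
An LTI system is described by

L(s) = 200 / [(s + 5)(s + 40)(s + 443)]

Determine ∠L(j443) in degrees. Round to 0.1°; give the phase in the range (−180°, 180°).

At s = jω = j443:
pole (s+5): 5 + j443 → |·| = √(5²+443²) = √196274 ≈ 443.03, ∠ = arctan(443/5) ≈ 89.35°
pole (s+40): 40 + j443 → |·| = √(40²+443²) = √197849 ≈ 444.8, ∠ = arctan(443/40) ≈ 84.84°
pole (s+443): 443 + j443 → |·| = √(443²+443²) = √392498 ≈ 626.5, ∠ = arctan(443/443) ≈ 45.00°
∠L = 0.00° − 219.19° = -219.19° ≡ 140.81° (principal value)

140.8°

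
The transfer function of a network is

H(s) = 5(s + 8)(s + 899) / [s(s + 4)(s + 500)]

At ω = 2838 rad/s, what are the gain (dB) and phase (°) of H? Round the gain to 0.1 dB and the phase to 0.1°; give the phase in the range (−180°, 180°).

At s = jω = j2838:
zero (s+8): 8 + j2838 → |·| = √(8²+2838²) = √8054308 ≈ 2838, ∠ = arctan(2838/8) ≈ 89.84°
zero (s+899): 899 + j2838 → |·| = √(899²+2838²) = √8862445 ≈ 2977, ∠ = arctan(2838/899) ≈ 72.42°
pole (s+4): 4 + j2838 → |·| = √(4²+2838²) = √8054260 ≈ 2838, ∠ = arctan(2838/4) ≈ 89.92°
pole (s+500): 500 + j2838 → |·| = √(500²+2838²) = √8304244 ≈ 2881.7, ∠ = arctan(2838/500) ≈ 80.01°
pole at origin: |s| = 2838, ∠ = 90.00° (in denominator)
|H| = 5 · 8.4487e+06 / 2.321e+10 ≈ 0.0018201
Gain = 20 log₁₀(0.0018201) ≈ -54.80 dB
∠H = 162.26° − 259.93° = -97.67°

-54.8 dB, -97.7°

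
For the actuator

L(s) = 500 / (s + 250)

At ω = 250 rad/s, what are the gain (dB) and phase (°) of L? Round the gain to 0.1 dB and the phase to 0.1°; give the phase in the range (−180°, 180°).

At s = jω = j250:
pole (s+250): 250 + j250 → |·| = √(250²+250²) = √125000 ≈ 353.55, ∠ = arctan(250/250) ≈ 45.00°
|L| = 500 / 353.55 ≈ 1.4142
Gain = 20 log₁₀(1.4142) ≈ 3.01 dB
∠L = 0.00° − 45.00° = -45.00°

3.0 dB, -45.0°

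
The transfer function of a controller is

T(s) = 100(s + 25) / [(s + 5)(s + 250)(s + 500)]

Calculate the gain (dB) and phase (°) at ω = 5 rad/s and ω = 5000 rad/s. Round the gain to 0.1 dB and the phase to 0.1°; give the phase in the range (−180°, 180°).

At s = jω = j5:
zero (s+25): 25 + j5 → |·| = √(25²+5²) = √650 ≈ 25.495, ∠ = arctan(5/25) ≈ 11.31°
pole (s+5): 5 + j5 → |·| = √(5²+5²) = √50 ≈ 7.0711, ∠ = arctan(5/5) ≈ 45.00°
pole (s+250): 250 + j5 → |·| = √(250²+5²) = √62525 ≈ 250.05, ∠ = arctan(5/250) ≈ 1.15°
pole (s+500): 500 + j5 → |·| = √(500²+5²) = √250025 ≈ 500.02, ∠ = arctan(5/500) ≈ 0.57°
|T| = 100 · 25.495 / 8.841e+05 ≈ 0.0028837
Gain = 20 log₁₀(0.0028837) ≈ -50.80 dB
∠T = 11.31° − 46.72° = -35.41°

At s = jω = j5000:
zero (s+25): 25 + j5000 → |·| = √(25²+5000²) = √25000625 ≈ 5000.1, ∠ = arctan(5000/25) ≈ 89.71°
pole (s+5): 5 + j5000 → |·| = √(5²+5000²) = √25000025 ≈ 5000, ∠ = arctan(5000/5) ≈ 89.94°
pole (s+250): 250 + j5000 → |·| = √(250²+5000²) = √25062500 ≈ 5006.2, ∠ = arctan(5000/250) ≈ 87.14°
pole (s+500): 500 + j5000 → |·| = √(500²+5000²) = √25250000 ≈ 5024.9, ∠ = arctan(5000/500) ≈ 84.29°
|T| = 100 · 5000.1 / 1.2578e+11 ≈ 3.9753e-06
Gain = 20 log₁₀(3.9753e-06) ≈ -108.01 dB
∠T = 89.71° − 261.37° = -171.66°

ω = 5: -50.8 dB, -35.4°; ω = 5000: -108.0 dB, -171.7°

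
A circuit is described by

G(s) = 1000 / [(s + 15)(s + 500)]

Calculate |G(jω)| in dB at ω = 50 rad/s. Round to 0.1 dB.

-28.4 dB

At s = jω = j50:
pole (s+15): 15 + j50 → |·| = √(15²+50²) = √2725 ≈ 52.202, ∠ = arctan(50/15) ≈ 73.30°
pole (s+500): 500 + j50 → |·| = √(500²+50²) = √252500 ≈ 502.49, ∠ = arctan(50/500) ≈ 5.71°
|G| = 1000 / 26231 ≈ 0.038123
Gain = 20 log₁₀(0.038123) ≈ -28.38 dB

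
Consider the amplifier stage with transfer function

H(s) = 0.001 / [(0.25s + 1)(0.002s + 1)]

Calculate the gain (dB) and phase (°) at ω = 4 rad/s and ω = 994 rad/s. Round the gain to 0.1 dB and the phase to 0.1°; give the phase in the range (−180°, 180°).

At ω = 4 rad/s:
pole (1 + j4·0.25) = 1 + j1 → |·| ≈ 1.4142, ∠ ≈ 45.00°
pole (1 + j4·0.002) = 1 + j0.008 → |·| ≈ 1, ∠ ≈ 0.46°
|H| = 0.001 · 1 / (1.4142 · 1) ≈ 0.00070711
Gain = 20 log₁₀(0.00070711) ≈ -63.01 dB
∠H = (0°) − (45.00° + 0.46°) = -45.46°

At ω = 994 rad/s:
pole (1 + j994·0.25) = 1 + j248.5 → |·| ≈ 248.5, ∠ ≈ 89.77°
pole (1 + j994·0.002) = 1 + j1.988 → |·| ≈ 2.2253, ∠ ≈ 63.30°
|H| = 0.001 · 1 / (248.5 · 2.2253) ≈ 1.8084e-06
Gain = 20 log₁₀(1.8084e-06) ≈ -114.85 dB
∠H = (0°) − (89.77° + 63.30°) = -153.07°

ω = 4: -63.0 dB, -45.5°; ω = 994: -114.9 dB, -153.1°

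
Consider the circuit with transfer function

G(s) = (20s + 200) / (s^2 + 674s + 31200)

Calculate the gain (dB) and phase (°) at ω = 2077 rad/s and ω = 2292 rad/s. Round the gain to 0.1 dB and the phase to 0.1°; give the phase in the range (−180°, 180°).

Substitute s = j2077:
Numerator: 20(j2077) + 200 = 200 + j41540
Denominator: (j2077)^2 + 674(j2077) + 31200 = -4282729 + j1399898
|N| = √(200² + 41540²) ≈ 41540, ∠N ≈ 89.72°
|D| = √(4282729² + 1399898²) ≈ 4.5057e+06, ∠D ≈ 161.90°
|G| = 41540 / 4.5057e+06 ≈ 0.0092194
Gain = 20 log₁₀(0.0092194) ≈ -40.71 dB
∠G = 89.72° − 161.90° = -72.18°

Substitute s = j2292:
Numerator: 20(j2292) + 200 = 200 + j45840
Denominator: (j2292)^2 + 674(j2292) + 31200 = -5222064 + j1544808
|N| = √(200² + 45840²) ≈ 45840, ∠N ≈ 89.75°
|D| = √(5222064² + 1544808²) ≈ 5.4458e+06, ∠D ≈ 163.52°
|G| = 45840 / 5.4458e+06 ≈ 0.0084175
Gain = 20 log₁₀(0.0084175) ≈ -41.50 dB
∠G = 89.75° − 163.52° = -73.77°

ω = 2077: -40.7 dB, -72.2°; ω = 2292: -41.5 dB, -73.8°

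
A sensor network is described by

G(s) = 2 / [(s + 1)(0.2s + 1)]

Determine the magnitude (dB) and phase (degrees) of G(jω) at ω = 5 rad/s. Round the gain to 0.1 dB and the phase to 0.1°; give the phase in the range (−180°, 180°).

-11.1 dB, -123.7°

At ω = 5 rad/s:
pole (1 + j5·1) = 1 + j5 → |·| ≈ 5.099, ∠ ≈ 78.69°
pole (1 + j5·0.2) = 1 + j1 → |·| ≈ 1.4142, ∠ ≈ 45.00°
|G| = 2 · 1 / (5.099 · 1.4142) ≈ 0.27735
Gain = 20 log₁₀(0.27735) ≈ -11.14 dB
∠G = (0°) − (78.69° + 45.00°) = -123.69°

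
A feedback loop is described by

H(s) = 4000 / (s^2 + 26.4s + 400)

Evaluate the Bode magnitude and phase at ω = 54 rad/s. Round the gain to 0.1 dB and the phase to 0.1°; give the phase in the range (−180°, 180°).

2.8 dB, -150.5°

At s = jω = j54:
quadratic: (j54)² + 26.4·j54 + 400 = -2516 + j1425.6 → |·| ≈ 2891.8, ∠ ≈ 150.46°
|H| = 4000 / 2891.8 ≈ 1.3832
Gain = 20 log₁₀(1.3832) ≈ 2.82 dB
∠H = 0.00° − 150.46° = -150.46°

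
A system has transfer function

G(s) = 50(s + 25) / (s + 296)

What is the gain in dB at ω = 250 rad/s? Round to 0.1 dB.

At s = jω = j250:
zero (s+25): 25 + j250 → |·| = √(25²+250²) = √63125 ≈ 251.25, ∠ = arctan(250/25) ≈ 84.29°
pole (s+296): 296 + j250 → |·| = √(296²+250²) = √150116 ≈ 387.45, ∠ = arctan(250/296) ≈ 40.18°
|G| = 50 · 251.25 / 387.45 ≈ 32.424
Gain = 20 log₁₀(32.424) ≈ 30.22 dB

30.2 dB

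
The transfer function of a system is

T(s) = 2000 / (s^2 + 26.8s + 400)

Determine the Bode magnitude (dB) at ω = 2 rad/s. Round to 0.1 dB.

14.0 dB

At s = jω = j2:
quadratic: (j2)² + 26.8·j2 + 400 = 396 + j53.6 → |·| ≈ 399.61, ∠ ≈ 7.71°
|T| = 2000 / 399.61 ≈ 5.0049
Gain = 20 log₁₀(5.0049) ≈ 13.99 dB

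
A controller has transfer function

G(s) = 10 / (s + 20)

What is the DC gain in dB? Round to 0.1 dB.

-6.0 dB

G(0) = 10 / (20) = 0.5
20 log₁₀(0.5) ≈ -6.02 dB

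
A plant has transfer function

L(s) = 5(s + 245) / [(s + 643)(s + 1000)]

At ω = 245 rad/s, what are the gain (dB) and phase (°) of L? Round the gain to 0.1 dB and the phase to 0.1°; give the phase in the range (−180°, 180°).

At s = jω = j245:
zero (s+245): 245 + j245 → |·| = √(245²+245²) = √120050 ≈ 346.48, ∠ = arctan(245/245) ≈ 45.00°
pole (s+643): 643 + j245 → |·| = √(643²+245²) = √473474 ≈ 688.09, ∠ = arctan(245/643) ≈ 20.86°
pole (s+1000): 1000 + j245 → |·| = √(1000²+245²) = √1060025 ≈ 1029.6, ∠ = arctan(245/1000) ≈ 13.77°
|L| = 5 · 346.48 / 7.0846e+05 ≈ 0.0024453
Gain = 20 log₁₀(0.0024453) ≈ -52.23 dB
∠L = 45.00° − 34.63° = 10.37°

-52.2 dB, 10.4°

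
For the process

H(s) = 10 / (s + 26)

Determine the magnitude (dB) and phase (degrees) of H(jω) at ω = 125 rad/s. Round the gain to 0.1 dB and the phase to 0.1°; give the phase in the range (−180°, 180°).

-22.1 dB, -78.3°

Substitute s = j125:
Numerator: 10 = 10 + j0
Denominator: (j125) + 26 = 26 + j125
|N| = √(10² + 0²) ≈ 10, ∠N ≈ 0.00°
|D| = √(26² + 125²) ≈ 127.68, ∠D ≈ 78.25°
|H| = 10 / 127.68 ≈ 0.078321
Gain = 20 log₁₀(0.078321) ≈ -22.12 dB
∠H = 0.00° − 78.25° = -78.25°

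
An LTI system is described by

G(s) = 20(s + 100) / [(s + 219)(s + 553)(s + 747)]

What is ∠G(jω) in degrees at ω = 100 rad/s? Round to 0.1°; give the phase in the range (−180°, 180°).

At s = jω = j100:
zero (s+100): 100 + j100 → |·| = √(100²+100²) = √20000 ≈ 141.42, ∠ = arctan(100/100) ≈ 45.00°
pole (s+219): 219 + j100 → |·| = √(219²+100²) = √57961 ≈ 240.75, ∠ = arctan(100/219) ≈ 24.54°
pole (s+553): 553 + j100 → |·| = √(553²+100²) = √315809 ≈ 561.97, ∠ = arctan(100/553) ≈ 10.25°
pole (s+747): 747 + j100 → |·| = √(747²+100²) = √568009 ≈ 753.66, ∠ = arctan(100/747) ≈ 7.62°
∠G = 45.00° − 42.41° = 2.59°

2.6°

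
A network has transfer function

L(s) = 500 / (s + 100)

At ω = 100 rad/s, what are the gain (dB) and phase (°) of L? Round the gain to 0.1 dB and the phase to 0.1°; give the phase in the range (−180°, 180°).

Substitute s = j100:
Numerator: 500 = 500 + j0
Denominator: (j100) + 100 = 100 + j100
|N| = √(500² + 0²) ≈ 500, ∠N ≈ 0.00°
|D| = √(100² + 100²) ≈ 141.42, ∠D ≈ 45.00°
|L| = 500 / 141.42 ≈ 3.5356
Gain = 20 log₁₀(3.5356) ≈ 10.97 dB
∠L = 0.00° − 45.00° = -45.00°

11.0 dB, -45.0°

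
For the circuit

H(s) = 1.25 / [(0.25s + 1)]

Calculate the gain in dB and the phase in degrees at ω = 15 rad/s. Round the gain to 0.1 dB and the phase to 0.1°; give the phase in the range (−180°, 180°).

-9.8 dB, -75.1°

At ω = 15 rad/s:
pole (1 + j15·0.25) = 1 + j3.75 → |·| ≈ 3.881, ∠ ≈ 75.07°
|H| = 1.25 · 1 / (3.881) ≈ 0.32208
Gain = 20 log₁₀(0.32208) ≈ -9.84 dB
∠H = (0°) − (75.07°) = -75.07°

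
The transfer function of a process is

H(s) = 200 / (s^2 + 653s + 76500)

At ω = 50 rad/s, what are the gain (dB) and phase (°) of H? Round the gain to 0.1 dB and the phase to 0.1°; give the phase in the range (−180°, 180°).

Substitute s = j50:
Numerator: 200 = 200 + j0
Denominator: (j50)^2 + 653(j50) + 76500 = 74000 + j32650
|N| = √(200² + 0²) ≈ 200, ∠N ≈ 0.00°
|D| = √(74000² + 32650²) ≈ 80883, ∠D ≈ 23.81°
|H| = 200 / 80883 ≈ 0.0024727
Gain = 20 log₁₀(0.0024727) ≈ -52.14 dB
∠H = 0.00° − 23.81° = -23.81°

-52.1 dB, -23.8°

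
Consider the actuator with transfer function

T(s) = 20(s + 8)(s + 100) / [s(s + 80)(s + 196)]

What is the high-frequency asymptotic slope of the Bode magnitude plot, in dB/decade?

Each pole contributes −20 dB/decade at high frequency; each zero contributes +20 dB/decade.
Net: 2 zero(s) − 3 pole(s) → -20 dB/decade.

-20 dB/decade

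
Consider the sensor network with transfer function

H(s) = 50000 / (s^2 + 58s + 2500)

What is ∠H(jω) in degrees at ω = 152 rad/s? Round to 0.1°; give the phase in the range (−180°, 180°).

At s = jω = j152:
quadratic: (j152)² + 58·j152 + 2500 = -20604 + j8816 → |·| ≈ 22411, ∠ ≈ 156.83°
∠H = 0.00° − 156.83° = -156.83°

-156.8°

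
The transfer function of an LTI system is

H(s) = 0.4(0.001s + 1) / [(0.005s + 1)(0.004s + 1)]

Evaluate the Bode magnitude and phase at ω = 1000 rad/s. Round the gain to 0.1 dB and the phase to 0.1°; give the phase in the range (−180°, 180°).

-31.4 dB, -109.7°

At ω = 1000 rad/s:
zero (1 + j1000·0.001) = 1 + j1 → |·| ≈ 1.4142, ∠ ≈ 45.00°
pole (1 + j1000·0.005) = 1 + j5 → |·| ≈ 5.099, ∠ ≈ 78.69°
pole (1 + j1000·0.004) = 1 + j4 → |·| ≈ 4.1231, ∠ ≈ 75.96°
|H| = 0.4 · 1.4142 / (5.099 · 4.1231) ≈ 0.026907
Gain = 20 log₁₀(0.026907) ≈ -31.40 dB
∠H = (45.00°) − (78.69° + 75.96°) = -109.65°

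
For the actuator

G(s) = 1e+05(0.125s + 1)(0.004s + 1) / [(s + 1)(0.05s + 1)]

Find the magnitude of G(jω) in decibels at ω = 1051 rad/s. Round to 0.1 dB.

At ω = 1051 rad/s:
zero (1 + j1051·0.125) = 1 + j131.375 → |·| ≈ 131.38, ∠ ≈ 89.56°
zero (1 + j1051·0.004) = 1 + j4.204 → |·| ≈ 4.3213, ∠ ≈ 76.62°
pole (1 + j1051·1) = 1 + j1051 → |·| ≈ 1051, ∠ ≈ 89.95°
pole (1 + j1051·0.05) = 1 + j52.55 → |·| ≈ 52.56, ∠ ≈ 88.91°
|G| = 1e+05 · 131.38 · 4.3213 / (1051 · 52.56) ≈ 1027.7
Gain = 20 log₁₀(1027.7) ≈ 60.24 dB

60.2 dB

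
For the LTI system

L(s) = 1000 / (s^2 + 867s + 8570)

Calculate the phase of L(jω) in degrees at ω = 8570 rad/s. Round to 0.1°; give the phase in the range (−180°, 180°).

-174.2°

Substitute s = j8570:
Numerator: 1000 = 1000 + j0
Denominator: (j8570)^2 + 867(j8570) + 8570 = -73436330 + j7430190
|N| = √(1000² + 0²) ≈ 1000, ∠N ≈ 0.00°
|D| = √(73436330² + 7430190²) ≈ 7.3811e+07, ∠D ≈ 174.22°
∠L = 0.00° − 174.22° = -174.22°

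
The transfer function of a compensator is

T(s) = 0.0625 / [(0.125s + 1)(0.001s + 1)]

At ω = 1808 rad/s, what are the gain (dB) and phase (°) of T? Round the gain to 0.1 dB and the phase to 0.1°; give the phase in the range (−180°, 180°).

-77.5 dB, -150.8°

At ω = 1808 rad/s:
pole (1 + j1808·0.125) = 1 + j226 → |·| ≈ 226, ∠ ≈ 89.75°
pole (1 + j1808·0.001) = 1 + j1.808 → |·| ≈ 2.0661, ∠ ≈ 61.05°
|T| = 0.0625 · 1 / (226 · 2.0661) ≈ 0.00013385
Gain = 20 log₁₀(0.00013385) ≈ -77.47 dB
∠T = (0°) − (89.75° + 61.05°) = -150.80°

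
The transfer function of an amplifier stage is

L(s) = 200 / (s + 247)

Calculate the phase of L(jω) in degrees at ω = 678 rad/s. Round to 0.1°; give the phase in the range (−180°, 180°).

-70.0°

At s = jω = j678:
pole (s+247): 247 + j678 → |·| = √(247²+678²) = √520693 ≈ 721.59, ∠ = arctan(678/247) ≈ 69.98°
∠L = 0.00° − 69.98° = -69.98°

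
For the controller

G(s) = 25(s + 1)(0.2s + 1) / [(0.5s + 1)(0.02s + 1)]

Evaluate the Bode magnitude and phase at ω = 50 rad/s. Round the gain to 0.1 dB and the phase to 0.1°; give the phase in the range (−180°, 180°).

51.0 dB, 40.4°

At ω = 50 rad/s:
zero (1 + j50·1) = 1 + j50 → |·| ≈ 50.01, ∠ ≈ 88.85°
zero (1 + j50·0.2) = 1 + j10 → |·| ≈ 10.05, ∠ ≈ 84.29°
pole (1 + j50·0.5) = 1 + j25 → |·| ≈ 25.02, ∠ ≈ 87.71°
pole (1 + j50·0.02) = 1 + j1 → |·| ≈ 1.4142, ∠ ≈ 45.00°
|G| = 25 · 50.01 · 10.05 / (25.02 · 1.4142) ≈ 355.11
Gain = 20 log₁₀(355.11) ≈ 51.01 dB
∠G = (88.85° + 84.29°) − (87.71° + 45.00°) = 40.43°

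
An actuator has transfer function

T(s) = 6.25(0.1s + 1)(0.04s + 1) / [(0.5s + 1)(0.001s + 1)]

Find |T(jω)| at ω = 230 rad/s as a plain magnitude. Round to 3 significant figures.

At ω = 230 rad/s:
zero (1 + j230·0.1) = 1 + j23 → |·| ≈ 23.022, ∠ ≈ 87.51°
zero (1 + j230·0.04) = 1 + j9.2 → |·| ≈ 9.2542, ∠ ≈ 83.80°
pole (1 + j230·0.5) = 1 + j115 → |·| ≈ 115, ∠ ≈ 89.50°
pole (1 + j230·0.001) = 1 + j0.23 → |·| ≈ 1.0261, ∠ ≈ 12.95°
|T| = 6.25 · 23.022 · 9.2542 / (115 · 1.0261) ≈ 11.284

11.3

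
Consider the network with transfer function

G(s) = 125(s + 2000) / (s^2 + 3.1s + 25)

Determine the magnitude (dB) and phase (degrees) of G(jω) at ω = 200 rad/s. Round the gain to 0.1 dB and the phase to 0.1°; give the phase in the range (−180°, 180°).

At s = jω = j200:
zero (s+2000): 2000 + j200 → |·| = √(2000²+200²) = √4040000 ≈ 2010, ∠ = arctan(200/2000) ≈ 5.71°
quadratic: (j200)² + 3.1·j200 + 25 = -39975 + j620 → |·| ≈ 39980, ∠ ≈ 179.11°
|G| = 125 · 2010 / 39980 ≈ 6.2844
Gain = 20 log₁₀(6.2844) ≈ 15.97 dB
∠G = 5.71° − 179.11° = -173.40°

16.0 dB, -173.4°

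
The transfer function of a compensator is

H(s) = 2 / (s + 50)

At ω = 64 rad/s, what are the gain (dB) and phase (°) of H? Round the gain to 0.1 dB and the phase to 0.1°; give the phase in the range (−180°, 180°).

-32.2 dB, -52.0°

Substitute s = j64:
Numerator: 2 = 2 + j0
Denominator: (j64) + 50 = 50 + j64
|N| = √(2² + 0²) ≈ 2, ∠N ≈ 0.00°
|D| = √(50² + 64²) ≈ 81.216, ∠D ≈ 52.00°
|H| = 2 / 81.216 ≈ 0.024626
Gain = 20 log₁₀(0.024626) ≈ -32.17 dB
∠H = 0.00° − 52.00° = -52.00°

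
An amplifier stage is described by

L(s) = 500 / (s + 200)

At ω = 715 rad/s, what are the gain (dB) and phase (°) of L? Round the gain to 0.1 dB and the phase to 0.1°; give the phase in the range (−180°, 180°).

-3.4 dB, -74.4°

At s = jω = j715:
pole (s+200): 200 + j715 → |·| = √(200²+715²) = √551225 ≈ 742.45, ∠ = arctan(715/200) ≈ 74.37°
|L| = 500 / 742.45 ≈ 0.67345
Gain = 20 log₁₀(0.67345) ≈ -3.43 dB
∠L = 0.00° − 74.37° = -74.37°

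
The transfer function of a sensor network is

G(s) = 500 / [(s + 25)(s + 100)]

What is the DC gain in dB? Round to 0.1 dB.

-14.0 dB

G(0) = 500 / (25·100) = 0.2
20 log₁₀(0.2) ≈ -13.98 dB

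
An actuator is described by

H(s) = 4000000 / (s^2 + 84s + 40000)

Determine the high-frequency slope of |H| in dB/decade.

Each pole contributes −20 dB/decade at high frequency; each zero contributes +20 dB/decade.
Net: 0 zero(s) − 2 pole(s) → -40 dB/decade.

-40 dB/decade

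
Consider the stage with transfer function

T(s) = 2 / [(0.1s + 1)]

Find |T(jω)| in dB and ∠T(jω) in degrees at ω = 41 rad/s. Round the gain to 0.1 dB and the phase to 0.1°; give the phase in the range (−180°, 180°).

At ω = 41 rad/s:
pole (1 + j41·0.1) = 1 + j4.1 → |·| ≈ 4.2202, ∠ ≈ 76.29°
|T| = 2 · 1 / (4.2202) ≈ 0.47391
Gain = 20 log₁₀(0.47391) ≈ -6.49 dB
∠T = (0°) − (76.29°) = -76.29°

-6.5 dB, -76.3°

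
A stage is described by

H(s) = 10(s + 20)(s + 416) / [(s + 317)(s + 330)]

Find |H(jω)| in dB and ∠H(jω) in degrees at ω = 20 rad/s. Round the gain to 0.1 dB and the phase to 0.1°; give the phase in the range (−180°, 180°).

At s = jω = j20:
zero (s+20): 20 + j20 → |·| = √(20²+20²) = √800 ≈ 28.284, ∠ = arctan(20/20) ≈ 45.00°
zero (s+416): 416 + j20 → |·| = √(416²+20²) = √173456 ≈ 416.48, ∠ = arctan(20/416) ≈ 2.75°
pole (s+317): 317 + j20 → |·| = √(317²+20²) = √100889 ≈ 317.63, ∠ = arctan(20/317) ≈ 3.61°
pole (s+330): 330 + j20 → |·| = √(330²+20²) = √109300 ≈ 330.61, ∠ = arctan(20/330) ≈ 3.47°
|H| = 10 · 11780 / 1.0501e+05 ≈ 1.1218
Gain = 20 log₁₀(1.1218) ≈ 1.00 dB
∠H = 47.75° − 7.08° = 40.67°

1.0 dB, 40.7°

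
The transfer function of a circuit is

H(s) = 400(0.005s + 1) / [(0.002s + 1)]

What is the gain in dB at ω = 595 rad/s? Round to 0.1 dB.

58.1 dB

At ω = 595 rad/s:
zero (1 + j595·0.005) = 1 + j2.975 → |·| ≈ 3.1386, ∠ ≈ 71.42°
pole (1 + j595·0.002) = 1 + j1.19 → |·| ≈ 1.5544, ∠ ≈ 49.96°
|H| = 400 · 3.1386 / (1.5544) ≈ 807.67
Gain = 20 log₁₀(807.67) ≈ 58.14 dB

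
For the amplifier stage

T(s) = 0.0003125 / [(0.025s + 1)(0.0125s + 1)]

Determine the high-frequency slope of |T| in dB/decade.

-40 dB/decade

Each pole contributes −20 dB/decade at high frequency; each zero contributes +20 dB/decade.
Net: 0 zero(s) − 2 pole(s) → -40 dB/decade.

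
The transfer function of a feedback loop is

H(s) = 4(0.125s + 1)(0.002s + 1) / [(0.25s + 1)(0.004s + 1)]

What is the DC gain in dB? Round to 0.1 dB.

12.0 dB

H(0) = 4 · 1 / 1 = 4
20 log₁₀(4) ≈ 12.04 dB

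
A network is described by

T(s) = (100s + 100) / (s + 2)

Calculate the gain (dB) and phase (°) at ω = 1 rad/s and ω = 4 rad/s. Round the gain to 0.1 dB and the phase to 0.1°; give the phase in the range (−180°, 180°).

Substitute s = j1:
Numerator: 100(j1) + 100 = 100 + j100
Denominator: (j1) + 2 = 2 + j1
|N| = √(100² + 100²) ≈ 141.42, ∠N ≈ 45.00°
|D| = √(2² + 1²) ≈ 2.2361, ∠D ≈ 26.57°
|T| = 141.42 / 2.2361 ≈ 63.244
Gain = 20 log₁₀(63.244) ≈ 36.02 dB
∠T = 45.00° − 26.57° = 18.43°

Substitute s = j4:
Numerator: 100(j4) + 100 = 100 + j400
Denominator: (j4) + 2 = 2 + j4
|N| = √(100² + 400²) ≈ 412.31, ∠N ≈ 75.96°
|D| = √(2² + 4²) ≈ 4.4721, ∠D ≈ 63.43°
|T| = 412.31 / 4.4721 ≈ 92.196
Gain = 20 log₁₀(92.196) ≈ 39.29 dB
∠T = 75.96° − 63.43° = 12.53°

ω = 1: 36.0 dB, 18.4°; ω = 4: 39.3 dB, 12.5°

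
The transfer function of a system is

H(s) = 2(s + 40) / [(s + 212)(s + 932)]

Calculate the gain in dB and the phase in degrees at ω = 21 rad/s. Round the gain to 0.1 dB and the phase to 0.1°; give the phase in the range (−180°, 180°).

At s = jω = j21:
zero (s+40): 40 + j21 → |·| = √(40²+21²) = √2041 ≈ 45.177, ∠ = arctan(21/40) ≈ 27.70°
pole (s+212): 212 + j21 → |·| = √(212²+21²) = √45385 ≈ 213.04, ∠ = arctan(21/212) ≈ 5.66°
pole (s+932): 932 + j21 → |·| = √(932²+21²) = √869065 ≈ 932.24, ∠ = arctan(21/932) ≈ 1.29°
|H| = 2 · 45.177 / 1.986e+05 ≈ 0.00045495
Gain = 20 log₁₀(0.00045495) ≈ -66.84 dB
∠H = 27.70° − 6.95° = 20.75°

-66.8 dB, 20.8°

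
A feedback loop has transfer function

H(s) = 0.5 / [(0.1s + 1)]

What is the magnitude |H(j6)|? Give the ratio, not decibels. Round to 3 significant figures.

At ω = 6 rad/s:
pole (1 + j6·0.1) = 1 + j0.6 → |·| ≈ 1.1662, ∠ ≈ 30.96°
|H| = 0.5 · 1 / (1.1662) ≈ 0.42874

0.429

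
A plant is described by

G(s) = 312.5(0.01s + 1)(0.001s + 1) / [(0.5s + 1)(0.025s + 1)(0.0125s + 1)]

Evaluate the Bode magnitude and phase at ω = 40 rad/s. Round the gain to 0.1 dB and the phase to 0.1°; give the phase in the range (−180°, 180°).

At ω = 40 rad/s:
zero (1 + j40·0.01) = 1 + j0.4 → |·| ≈ 1.077, ∠ ≈ 21.80°
zero (1 + j40·0.001) = 1 + j0.04 → |·| ≈ 1.0008, ∠ ≈ 2.29°
pole (1 + j40·0.5) = 1 + j20 → |·| ≈ 20.025, ∠ ≈ 87.14°
pole (1 + j40·0.025) = 1 + j1 → |·| ≈ 1.4142, ∠ ≈ 45.00°
pole (1 + j40·0.0125) = 1 + j0.5 → |·| ≈ 1.118, ∠ ≈ 26.57°
|G| = 312.5 · 1.077 · 1.0008 / (20.025 · 1.4142 · 1.118) ≈ 10.639
Gain = 20 log₁₀(10.639) ≈ 20.54 dB
∠G = (21.80° + 2.29°) − (87.14° + 45.00° + 26.57°) = -134.62°

20.5 dB, -134.6°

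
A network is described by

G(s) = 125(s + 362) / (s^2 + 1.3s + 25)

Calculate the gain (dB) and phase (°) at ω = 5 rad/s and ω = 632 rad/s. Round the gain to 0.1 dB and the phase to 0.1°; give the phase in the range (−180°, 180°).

At s = jω = j5:
zero (s+362): 362 + j5 → |·| = √(362²+5²) = √131069 ≈ 362.03, ∠ = arctan(5/362) ≈ 0.79°
quadratic: (j5)² + 1.3·j5 + 25 = 0 + j6.5 → |·| ≈ 6.5, ∠ ≈ 90.00°
|G| = 125 · 362.03 / 6.5 ≈ 6962.1
Gain = 20 log₁₀(6962.1) ≈ 76.85 dB
∠G = 0.79° − 90.00° = -89.21°

At s = jω = j632:
zero (s+362): 362 + j632 → |·| = √(362²+632²) = √530468 ≈ 728.33, ∠ = arctan(632/362) ≈ 60.20°
quadratic: (j632)² + 1.3·j632 + 25 = -399399 + j821.6 → |·| ≈ 3.994e+05, ∠ ≈ 179.88°
|G| = 125 · 728.33 / 3.994e+05 ≈ 0.22795
Gain = 20 log₁₀(0.22795) ≈ -12.84 dB
∠G = 60.20° − 179.88° = -119.68°

ω = 5: 76.9 dB, -89.2°; ω = 632: -12.8 dB, -119.7°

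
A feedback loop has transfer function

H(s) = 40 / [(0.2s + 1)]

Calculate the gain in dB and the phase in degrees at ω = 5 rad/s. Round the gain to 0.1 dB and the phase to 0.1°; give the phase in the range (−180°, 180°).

At ω = 5 rad/s:
pole (1 + j5·0.2) = 1 + j1 → |·| ≈ 1.4142, ∠ ≈ 45.00°
|H| = 40 · 1 / (1.4142) ≈ 28.285
Gain = 20 log₁₀(28.285) ≈ 29.03 dB
∠H = (0°) − (45.00°) = -45.00°

29.0 dB, -45.0°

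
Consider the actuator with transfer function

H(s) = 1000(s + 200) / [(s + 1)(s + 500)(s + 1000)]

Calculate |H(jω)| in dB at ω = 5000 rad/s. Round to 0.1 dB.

-88.2 dB

At s = jω = j5000:
zero (s+200): 200 + j5000 → |·| = √(200²+5000²) = √25040000 ≈ 5004, ∠ = arctan(5000/200) ≈ 87.71°
pole (s+1): 1 + j5000 → |·| = √(1²+5000²) = √25000001 ≈ 5000, ∠ = arctan(5000/1) ≈ 89.99°
pole (s+500): 500 + j5000 → |·| = √(500²+5000²) = √25250000 ≈ 5024.9, ∠ = arctan(5000/500) ≈ 84.29°
pole (s+1000): 1000 + j5000 → |·| = √(1000²+5000²) = √26000000 ≈ 5099, ∠ = arctan(5000/1000) ≈ 78.69°
|H| = 1000 · 5004 / 1.2811e+11 ≈ 3.906e-05
Gain = 20 log₁₀(3.906e-05) ≈ -88.17 dB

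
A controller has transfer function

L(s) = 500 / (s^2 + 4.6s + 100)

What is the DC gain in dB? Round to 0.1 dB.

14.0 dB

L(0) = 500 / 100 = 5
20 log₁₀(5) ≈ 13.98 dB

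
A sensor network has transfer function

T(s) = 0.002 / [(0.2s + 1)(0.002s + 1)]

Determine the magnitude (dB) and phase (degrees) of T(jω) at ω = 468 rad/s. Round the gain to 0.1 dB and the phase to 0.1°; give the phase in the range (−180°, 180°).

At ω = 468 rad/s:
pole (1 + j468·0.2) = 1 + j93.6 → |·| ≈ 93.605, ∠ ≈ 89.39°
pole (1 + j468·0.002) = 1 + j0.936 → |·| ≈ 1.3697, ∠ ≈ 43.11°
|T| = 0.002 · 1 / (93.605 · 1.3697) ≈ 1.5599e-05
Gain = 20 log₁₀(1.5599e-05) ≈ -96.14 dB
∠T = (0°) − (89.39° + 43.11°) = -132.50°

-96.1 dB, -132.5°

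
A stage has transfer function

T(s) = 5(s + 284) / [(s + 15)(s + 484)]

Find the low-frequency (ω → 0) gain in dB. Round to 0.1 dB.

T(0) = 5·284 / (15·484) ≈ 0.19559
20 log₁₀(0.19559) ≈ -14.17 dB

-14.2 dB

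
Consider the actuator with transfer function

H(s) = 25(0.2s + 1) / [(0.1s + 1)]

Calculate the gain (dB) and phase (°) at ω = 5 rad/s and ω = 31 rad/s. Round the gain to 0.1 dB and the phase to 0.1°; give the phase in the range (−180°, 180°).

At ω = 5 rad/s:
zero (1 + j5·0.2) = 1 + j1 → |·| ≈ 1.4142, ∠ ≈ 45.00°
pole (1 + j5·0.1) = 1 + j0.5 → |·| ≈ 1.118, ∠ ≈ 26.57°
|H| = 25 · 1.4142 / (1.118) ≈ 31.623
Gain = 20 log₁₀(31.623) ≈ 30.00 dB
∠H = (45.00°) − (26.57°) = 18.43°

At ω = 31 rad/s:
zero (1 + j31·0.2) = 1 + j6.2 → |·| ≈ 6.2801, ∠ ≈ 80.84°
pole (1 + j31·0.1) = 1 + j3.1 → |·| ≈ 3.2573, ∠ ≈ 72.12°
|H| = 25 · 6.2801 / (3.2573) ≈ 48.2
Gain = 20 log₁₀(48.2) ≈ 33.66 dB
∠H = (80.84°) − (72.12°) = 8.72°

ω = 5: 30.0 dB, 18.4°; ω = 31: 33.7 dB, 8.7°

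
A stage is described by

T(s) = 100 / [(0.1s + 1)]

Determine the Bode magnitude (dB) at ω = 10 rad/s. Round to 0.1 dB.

37.0 dB

At ω = 10 rad/s:
pole (1 + j10·0.1) = 1 + j1 → |·| ≈ 1.4142, ∠ ≈ 45.00°
|T| = 100 · 1 / (1.4142) ≈ 70.711
Gain = 20 log₁₀(70.711) ≈ 36.99 dB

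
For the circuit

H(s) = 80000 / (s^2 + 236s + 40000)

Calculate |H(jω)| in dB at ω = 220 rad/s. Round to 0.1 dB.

3.6 dB

At s = jω = j220:
quadratic: (j220)² + 236·j220 + 40000 = -8400 + j51920 → |·| ≈ 52595, ∠ ≈ 99.19°
|H| = 80000 / 52595 ≈ 1.5211
Gain = 20 log₁₀(1.5211) ≈ 3.64 dB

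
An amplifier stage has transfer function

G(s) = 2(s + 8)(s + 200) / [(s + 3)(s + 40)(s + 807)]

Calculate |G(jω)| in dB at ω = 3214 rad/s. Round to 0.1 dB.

At s = jω = j3214:
zero (s+8): 8 + j3214 → |·| = √(8²+3214²) = √10329860 ≈ 3214, ∠ = arctan(3214/8) ≈ 89.86°
zero (s+200): 200 + j3214 → |·| = √(200²+3214²) = √10369796 ≈ 3220.2, ∠ = arctan(3214/200) ≈ 86.44°
pole (s+3): 3 + j3214 → |·| = √(3²+3214²) = √10329805 ≈ 3214, ∠ = arctan(3214/3) ≈ 89.95°
pole (s+40): 40 + j3214 → |·| = √(40²+3214²) = √10331396 ≈ 3214.2, ∠ = arctan(3214/40) ≈ 89.29°
pole (s+807): 807 + j3214 → |·| = √(807²+3214²) = √10981045 ≈ 3313.8, ∠ = arctan(3214/807) ≈ 75.91°
|G| = 2 · 1.035e+07 / 3.4233e+10 ≈ 0.00060468
Gain = 20 log₁₀(0.00060468) ≈ -64.37 dB

-64.4 dB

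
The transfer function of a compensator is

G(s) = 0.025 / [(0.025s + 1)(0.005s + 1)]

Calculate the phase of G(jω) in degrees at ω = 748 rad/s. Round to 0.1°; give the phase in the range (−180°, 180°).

-162.0°

At ω = 748 rad/s:
pole (1 + j748·0.025) = 1 + j18.7 → |·| ≈ 18.727, ∠ ≈ 86.94°
pole (1 + j748·0.005) = 1 + j3.74 → |·| ≈ 3.8714, ∠ ≈ 75.03°
∠G = (0°) − (86.94° + 75.03°) = -161.97°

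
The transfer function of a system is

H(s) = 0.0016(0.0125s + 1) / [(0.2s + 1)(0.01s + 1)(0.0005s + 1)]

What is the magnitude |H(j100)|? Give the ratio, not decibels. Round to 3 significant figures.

9.03e-05

At ω = 100 rad/s:
zero (1 + j100·0.0125) = 1 + j1.25 → |·| ≈ 1.6008, ∠ ≈ 51.34°
pole (1 + j100·0.2) = 1 + j20 → |·| ≈ 20.025, ∠ ≈ 87.14°
pole (1 + j100·0.01) = 1 + j1 → |·| ≈ 1.4142, ∠ ≈ 45.00°
pole (1 + j100·0.0005) = 1 + j0.05 → |·| ≈ 1.0012, ∠ ≈ 2.86°
|H| = 0.0016 · 1.6008 / (20.025 · 1.4142 · 1.0012) ≈ 9.0334e-05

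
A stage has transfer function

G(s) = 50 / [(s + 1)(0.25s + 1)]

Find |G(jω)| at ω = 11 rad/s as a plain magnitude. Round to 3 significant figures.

At ω = 11 rad/s:
pole (1 + j11·1) = 1 + j11 → |·| ≈ 11.045, ∠ ≈ 84.81°
pole (1 + j11·0.25) = 1 + j2.75 → |·| ≈ 2.9262, ∠ ≈ 70.02°
|G| = 50 · 1 / (11.045 · 2.9262) ≈ 1.547

1.55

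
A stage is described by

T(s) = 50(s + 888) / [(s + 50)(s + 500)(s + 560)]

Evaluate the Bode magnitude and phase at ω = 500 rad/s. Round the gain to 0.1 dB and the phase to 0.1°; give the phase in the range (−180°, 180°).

-74.4 dB, -141.7°

At s = jω = j500:
zero (s+888): 888 + j500 → |·| = √(888²+500²) = √1038544 ≈ 1019.1, ∠ = arctan(500/888) ≈ 29.38°
pole (s+50): 50 + j500 → |·| = √(50²+500²) = √252500 ≈ 502.49, ∠ = arctan(500/50) ≈ 84.29°
pole (s+500): 500 + j500 → |·| = √(500²+500²) = √500000 ≈ 707.11, ∠ = arctan(500/500) ≈ 45.00°
pole (s+560): 560 + j500 → |·| = √(560²+500²) = √563600 ≈ 750.73, ∠ = arctan(500/560) ≈ 41.76°
|T| = 50 · 1019.1 / 2.6675e+08 ≈ 0.00019102
Gain = 20 log₁₀(0.00019102) ≈ -74.38 dB
∠T = 29.38° − 171.05° = -141.67°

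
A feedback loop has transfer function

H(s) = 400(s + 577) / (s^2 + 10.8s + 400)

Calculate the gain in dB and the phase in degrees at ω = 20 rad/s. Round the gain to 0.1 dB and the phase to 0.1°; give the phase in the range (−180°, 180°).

At s = jω = j20:
zero (s+577): 577 + j20 → |·| = √(577²+20²) = √333329 ≈ 577.35, ∠ = arctan(20/577) ≈ 1.99°
quadratic: (j20)² + 10.8·j20 + 400 = 0 + j216 → |·| ≈ 216, ∠ ≈ 90.00°
|H| = 400 · 577.35 / 216 ≈ 1069.2
Gain = 20 log₁₀(1069.2) ≈ 60.58 dB
∠H = 1.99° − 90.00° = -88.01°

60.6 dB, -88.0°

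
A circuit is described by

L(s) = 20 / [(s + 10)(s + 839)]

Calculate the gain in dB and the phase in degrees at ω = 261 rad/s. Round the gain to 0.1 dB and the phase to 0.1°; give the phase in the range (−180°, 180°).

-81.2 dB, -105.1°

At s = jω = j261:
pole (s+10): 10 + j261 → |·| = √(10²+261²) = √68221 ≈ 261.19, ∠ = arctan(261/10) ≈ 87.81°
pole (s+839): 839 + j261 → |·| = √(839²+261²) = √772042 ≈ 878.66, ∠ = arctan(261/839) ≈ 17.28°
|L| = 20 / 2.295e+05 ≈ 8.7146e-05
Gain = 20 log₁₀(8.7146e-05) ≈ -81.20 dB
∠L = 0.00° − 105.09° = -105.09°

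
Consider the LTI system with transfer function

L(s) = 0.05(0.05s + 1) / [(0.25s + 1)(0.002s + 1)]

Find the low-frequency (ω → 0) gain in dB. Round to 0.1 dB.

L(0) = 0.05 · 1 / 1 = 0.05
20 log₁₀(0.05) ≈ -26.02 dB

-26.0 dB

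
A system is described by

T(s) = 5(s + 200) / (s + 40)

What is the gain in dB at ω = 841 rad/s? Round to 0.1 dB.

At s = jω = j841:
zero (s+200): 200 + j841 → |·| = √(200²+841²) = √747281 ≈ 864.45, ∠ = arctan(841/200) ≈ 76.62°
pole (s+40): 40 + j841 → |·| = √(40²+841²) = √708881 ≈ 841.95, ∠ = arctan(841/40) ≈ 87.28°
|T| = 5 · 864.45 / 841.95 ≈ 5.1336
Gain = 20 log₁₀(5.1336) ≈ 14.21 dB

14.2 dB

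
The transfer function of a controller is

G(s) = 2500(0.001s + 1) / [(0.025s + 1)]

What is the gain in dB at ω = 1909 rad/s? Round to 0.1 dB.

At ω = 1909 rad/s:
zero (1 + j1909·0.001) = 1 + j1.909 → |·| ≈ 2.1551, ∠ ≈ 62.35°
pole (1 + j1909·0.025) = 1 + j47.725 → |·| ≈ 47.735, ∠ ≈ 88.80°
|G| = 2500 · 2.1551 / (47.735) ≈ 112.87
Gain = 20 log₁₀(112.87) ≈ 41.05 dB

41.1 dB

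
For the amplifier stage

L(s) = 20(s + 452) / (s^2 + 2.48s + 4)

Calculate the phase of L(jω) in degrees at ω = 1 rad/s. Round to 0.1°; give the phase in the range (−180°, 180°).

-39.5°

At s = jω = j1:
zero (s+452): 452 + j1 → |·| = √(452²+1²) = √204305 ≈ 452, ∠ = arctan(1/452) ≈ 0.13°
quadratic: (j1)² + 2.48·j1 + 4 = 3 + j2.48 → |·| ≈ 3.8924, ∠ ≈ 39.58°
∠L = 0.13° − 39.58° = -39.45°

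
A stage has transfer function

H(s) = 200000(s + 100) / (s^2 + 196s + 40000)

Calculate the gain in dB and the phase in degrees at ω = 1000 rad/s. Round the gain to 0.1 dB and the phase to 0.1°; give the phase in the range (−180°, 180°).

46.2 dB, -84.2°

At s = jω = j1000:
zero (s+100): 100 + j1000 → |·| = √(100²+1000²) = √1010000 ≈ 1005, ∠ = arctan(1000/100) ≈ 84.29°
quadratic: (j1000)² + 196·j1000 + 40000 = -960000 + j196000 → |·| ≈ 9.798e+05, ∠ ≈ 168.46°
|H| = 200000 · 1005 / 9.798e+05 ≈ 205.14
Gain = 20 log₁₀(205.14) ≈ 46.24 dB
∠H = 84.29° − 168.46° = -84.17°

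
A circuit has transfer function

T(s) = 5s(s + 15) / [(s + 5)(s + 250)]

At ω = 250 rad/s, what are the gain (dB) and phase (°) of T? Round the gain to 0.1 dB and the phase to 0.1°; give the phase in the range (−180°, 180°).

At s = jω = j250:
zero (s+15): 15 + j250 → |·| = √(15²+250²) = √62725 ≈ 250.45, ∠ = arctan(250/15) ≈ 86.57°
zero at origin: s = j250 → |·| = 250, ∠ = 90.00°
pole (s+5): 5 + j250 → |·| = √(5²+250²) = √62525 ≈ 250.05, ∠ = arctan(250/5) ≈ 88.85°
pole (s+250): 250 + j250 → |·| = √(250²+250²) = √125000 ≈ 353.55, ∠ = arctan(250/250) ≈ 45.00°
|T| = 5 · 62612 / 88405 ≈ 3.5412
Gain = 20 log₁₀(3.5412) ≈ 10.98 dB
∠T = 176.57° − 133.85° = 42.72°

11.0 dB, 42.7°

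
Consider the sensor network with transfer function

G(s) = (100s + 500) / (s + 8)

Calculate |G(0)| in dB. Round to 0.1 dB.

G(0) = 500 / 8 = 62.5
20 log₁₀(62.5) ≈ 35.92 dB

35.9 dB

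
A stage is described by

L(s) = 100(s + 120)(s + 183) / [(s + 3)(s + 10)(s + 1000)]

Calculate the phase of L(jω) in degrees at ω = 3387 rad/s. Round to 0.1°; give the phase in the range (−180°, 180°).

-78.5°

At s = jω = j3387:
zero (s+120): 120 + j3387 → |·| = √(120²+3387²) = √11486169 ≈ 3389.1, ∠ = arctan(3387/120) ≈ 87.97°
zero (s+183): 183 + j3387 → |·| = √(183²+3387²) = √11505258 ≈ 3391.9, ∠ = arctan(3387/183) ≈ 86.91°
pole (s+3): 3 + j3387 → |·| = √(3²+3387²) = √11471778 ≈ 3387, ∠ = arctan(3387/3) ≈ 89.95°
pole (s+10): 10 + j3387 → |·| = √(10²+3387²) = √11471869 ≈ 3387, ∠ = arctan(3387/10) ≈ 89.83°
pole (s+1000): 1000 + j3387 → |·| = √(1000²+3387²) = √12471769 ≈ 3531.5, ∠ = arctan(3387/1000) ≈ 73.55°
∠L = 174.88° − 253.33° = -78.45°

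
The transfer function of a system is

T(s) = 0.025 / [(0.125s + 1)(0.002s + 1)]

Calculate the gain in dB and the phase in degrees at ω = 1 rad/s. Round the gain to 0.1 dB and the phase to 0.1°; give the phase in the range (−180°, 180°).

At ω = 1 rad/s:
pole (1 + j1·0.125) = 1 + j0.125 → |·| ≈ 1.0078, ∠ ≈ 7.13°
pole (1 + j1·0.002) = 1 + j0.002 → |·| ≈ 1, ∠ ≈ 0.11°
|T| = 0.025 · 1 / (1.0078 · 1) ≈ 0.024807
Gain = 20 log₁₀(0.024807) ≈ -32.11 dB
∠T = (0°) − (7.13° + 0.11°) = -7.24°

-32.1 dB, -7.2°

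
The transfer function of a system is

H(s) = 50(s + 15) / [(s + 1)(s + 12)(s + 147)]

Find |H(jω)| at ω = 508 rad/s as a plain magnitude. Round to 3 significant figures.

At s = jω = j508:
zero (s+15): 15 + j508 → |·| = √(15²+508²) = √258289 ≈ 508.22, ∠ = arctan(508/15) ≈ 88.31°
pole (s+1): 1 + j508 → |·| = √(1²+508²) = √258065 ≈ 508, ∠ = arctan(508/1) ≈ 89.89°
pole (s+12): 12 + j508 → |·| = √(12²+508²) = √258208 ≈ 508.14, ∠ = arctan(508/12) ≈ 88.65°
pole (s+147): 147 + j508 → |·| = √(147²+508²) = √279673 ≈ 528.84, ∠ = arctan(508/147) ≈ 73.86°
|H| = 50 · 508.22 / 1.3651e+08 ≈ 0.00018615

0.000186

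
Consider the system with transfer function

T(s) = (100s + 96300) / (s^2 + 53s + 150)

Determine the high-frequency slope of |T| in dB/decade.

Each pole contributes −20 dB/decade at high frequency; each zero contributes +20 dB/decade.
Net: 1 zero(s) − 2 pole(s) → -20 dB/decade.

-20 dB/decade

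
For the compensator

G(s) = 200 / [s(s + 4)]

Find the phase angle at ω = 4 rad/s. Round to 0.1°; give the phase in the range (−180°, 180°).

-135.0°

At s = jω = j4:
pole (s+4): 4 + j4 → |·| = √(4²+4²) = √32 ≈ 5.6569, ∠ = arctan(4/4) ≈ 45.00°
pole at origin: |s| = 4, ∠ = 90.00° (in denominator)
∠G = 0.00° − 135.00° = -135.00°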